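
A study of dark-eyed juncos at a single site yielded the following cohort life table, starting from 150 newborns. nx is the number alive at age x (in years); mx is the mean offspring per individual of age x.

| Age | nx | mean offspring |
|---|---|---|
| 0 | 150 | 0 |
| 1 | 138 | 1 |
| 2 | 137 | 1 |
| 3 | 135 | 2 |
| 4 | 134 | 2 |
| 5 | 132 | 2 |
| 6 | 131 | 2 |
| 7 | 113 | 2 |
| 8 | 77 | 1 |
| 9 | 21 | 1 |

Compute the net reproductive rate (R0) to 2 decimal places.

lx = nx/n0 = nx/150: 1, 0.92, 0.91333…, 0.9, 0.89333…, 0.88, 0.87333…, 0.75333…, 0.51333…, 0.14
lx·mx by age: 0, 0.92, 0.913333…, 1.8, 1.786667…, 1.76, 1.746667…, 1.506667…, 0.513333…, 0.14
R0 = Σ lx·mx = 11.086667… → 11.09

11.09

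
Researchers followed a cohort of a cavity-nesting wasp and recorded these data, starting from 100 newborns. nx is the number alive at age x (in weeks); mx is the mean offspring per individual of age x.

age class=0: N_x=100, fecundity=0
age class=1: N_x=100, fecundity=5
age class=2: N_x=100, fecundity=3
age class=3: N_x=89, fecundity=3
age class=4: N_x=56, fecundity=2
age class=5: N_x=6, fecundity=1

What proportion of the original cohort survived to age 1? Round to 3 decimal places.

l_1 = n_1/n_0 = 100/100 = 1 → 1.000

1.000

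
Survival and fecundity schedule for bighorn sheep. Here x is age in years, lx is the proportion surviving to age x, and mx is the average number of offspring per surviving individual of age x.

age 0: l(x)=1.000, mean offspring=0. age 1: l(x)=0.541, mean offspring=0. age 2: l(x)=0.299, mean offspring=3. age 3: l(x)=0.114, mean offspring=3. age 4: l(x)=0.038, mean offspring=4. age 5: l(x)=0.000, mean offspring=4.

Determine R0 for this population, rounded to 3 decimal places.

1.391

lx·mx by age: 0, 0, 0.897, 0.342, 0.152, 0
R0 = Σ lx·mx = 1.391 → 1.391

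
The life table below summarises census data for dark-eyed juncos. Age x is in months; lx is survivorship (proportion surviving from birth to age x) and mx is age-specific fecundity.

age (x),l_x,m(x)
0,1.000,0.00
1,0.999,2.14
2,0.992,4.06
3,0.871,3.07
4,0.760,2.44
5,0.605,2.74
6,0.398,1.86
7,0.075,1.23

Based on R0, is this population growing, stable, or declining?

growing

R0 = Σ lx·mx = 0 + 2.13786 + 4.02752 + 2.67397 + 1.8544 + 1.6577 + 0.74028 + 0.09225 = 13.18398
R0 > 1, so the population is growing.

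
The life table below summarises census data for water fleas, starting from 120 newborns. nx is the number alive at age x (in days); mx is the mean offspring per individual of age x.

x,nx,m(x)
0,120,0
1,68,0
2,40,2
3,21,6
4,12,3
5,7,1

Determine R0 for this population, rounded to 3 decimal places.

2.075

lx = nx/n0 = nx/120: 1, 0.56667…, 0.33333…, 0.175, 0.1, 0.05833…
lx·mx by age: 0, 0, 0.666667…, 1.05, 0.3, 0.058333…
R0 = Σ lx·mx = 2.075… → 2.075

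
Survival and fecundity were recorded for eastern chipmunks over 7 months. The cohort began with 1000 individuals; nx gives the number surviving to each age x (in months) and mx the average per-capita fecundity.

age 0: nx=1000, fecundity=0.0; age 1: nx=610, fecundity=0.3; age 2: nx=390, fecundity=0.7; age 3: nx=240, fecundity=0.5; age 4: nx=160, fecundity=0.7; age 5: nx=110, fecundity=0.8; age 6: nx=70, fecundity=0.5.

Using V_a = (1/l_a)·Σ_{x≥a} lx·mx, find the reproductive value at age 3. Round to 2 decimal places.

1.48

lx = nx/n0 = nx/1000: 1, 0.61, 0.39, 0.24, 0.16, 0.11, 0.07
lx·mx for x ≥ 3: 0.12, 0.112, 0.088, 0.035 → sum = 0.355
V_3 = 0.355 / l_3 = 0.355 / 0.24 = 1.479167… → 1.48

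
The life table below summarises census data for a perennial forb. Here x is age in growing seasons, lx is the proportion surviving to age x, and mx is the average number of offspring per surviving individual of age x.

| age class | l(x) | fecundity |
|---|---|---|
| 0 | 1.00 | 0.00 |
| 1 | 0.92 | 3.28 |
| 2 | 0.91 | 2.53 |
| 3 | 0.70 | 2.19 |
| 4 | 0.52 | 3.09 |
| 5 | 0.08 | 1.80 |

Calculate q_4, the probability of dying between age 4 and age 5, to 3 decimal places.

q_4 = (l_4 − l_5) / l_4 = (0.52 − 0.08) / 0.52
     = 0.44 / 0.52 = 0.846154… → 0.846

0.846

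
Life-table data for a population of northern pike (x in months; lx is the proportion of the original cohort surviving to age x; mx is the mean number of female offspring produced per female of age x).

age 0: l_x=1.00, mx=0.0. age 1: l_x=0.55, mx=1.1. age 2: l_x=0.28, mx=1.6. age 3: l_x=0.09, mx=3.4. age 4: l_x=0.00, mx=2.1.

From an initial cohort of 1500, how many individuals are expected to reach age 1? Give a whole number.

825

Expected survivors = N0 · l_1 = 1500 × 0.55 = 825 → 825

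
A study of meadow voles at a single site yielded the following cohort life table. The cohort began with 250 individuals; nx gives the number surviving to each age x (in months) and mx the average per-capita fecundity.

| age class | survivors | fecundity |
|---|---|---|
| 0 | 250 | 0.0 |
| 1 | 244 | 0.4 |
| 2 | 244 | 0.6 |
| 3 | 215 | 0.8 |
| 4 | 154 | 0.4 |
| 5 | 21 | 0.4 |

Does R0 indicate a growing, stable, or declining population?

growing

lx = nx/n0 = nx/250: 1, 0.976, 0.976, 0.86, 0.616, 0.084
R0 = Σ lx·mx = 0 + 0.3904 + 0.5856 + 0.688 + 0.2464 + 0.0336 = 1.944
R0 > 1, so the population is growing.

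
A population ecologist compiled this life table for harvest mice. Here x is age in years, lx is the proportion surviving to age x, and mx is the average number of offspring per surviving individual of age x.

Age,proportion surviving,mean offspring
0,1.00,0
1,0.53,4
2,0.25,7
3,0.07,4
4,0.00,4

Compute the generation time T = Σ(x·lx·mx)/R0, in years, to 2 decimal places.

1.56

lx·mx: 0, 2.12, 1.75, 0.28, 0 → R0 = 4.15
x·lx·mx: 0, 2.12, 3.5, 0.84, 0 → Σ = 6.46
T = 6.46 / 4.15 = 1.556627… → 1.56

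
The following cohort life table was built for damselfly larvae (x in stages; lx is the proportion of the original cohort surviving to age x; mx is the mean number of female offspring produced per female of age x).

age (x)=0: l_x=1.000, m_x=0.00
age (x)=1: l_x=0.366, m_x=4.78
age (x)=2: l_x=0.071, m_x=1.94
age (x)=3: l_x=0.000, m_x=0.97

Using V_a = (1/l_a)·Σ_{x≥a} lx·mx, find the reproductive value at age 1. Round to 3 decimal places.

lx·mx for x ≥ 1: 1.74948, 0.13774, 0 → sum = 1.88722
V_1 = 1.88722 / l_1 = 1.88722 / 0.366 = 5.156339… → 5.156

5.156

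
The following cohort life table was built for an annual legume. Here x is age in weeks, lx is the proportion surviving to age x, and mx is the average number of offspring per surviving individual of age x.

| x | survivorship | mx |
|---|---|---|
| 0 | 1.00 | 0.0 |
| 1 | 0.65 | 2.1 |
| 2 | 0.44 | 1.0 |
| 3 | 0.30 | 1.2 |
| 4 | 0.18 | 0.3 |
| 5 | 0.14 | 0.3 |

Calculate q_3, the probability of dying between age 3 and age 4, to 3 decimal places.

q_3 = (l_3 − l_4) / l_3 = (0.3 − 0.18) / 0.3
     = 0.12 / 0.3 = 0.4 → 0.400

0.400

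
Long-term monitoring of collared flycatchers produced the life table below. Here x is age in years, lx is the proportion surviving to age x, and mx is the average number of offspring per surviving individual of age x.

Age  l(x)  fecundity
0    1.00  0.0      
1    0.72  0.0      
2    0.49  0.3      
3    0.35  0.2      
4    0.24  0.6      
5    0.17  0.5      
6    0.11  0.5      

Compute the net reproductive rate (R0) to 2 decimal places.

0.50

lx·mx by age: 0, 0, 0.147, 0.07, 0.144, 0.085, 0.055
R0 = Σ lx·mx = 0.501 → 0.50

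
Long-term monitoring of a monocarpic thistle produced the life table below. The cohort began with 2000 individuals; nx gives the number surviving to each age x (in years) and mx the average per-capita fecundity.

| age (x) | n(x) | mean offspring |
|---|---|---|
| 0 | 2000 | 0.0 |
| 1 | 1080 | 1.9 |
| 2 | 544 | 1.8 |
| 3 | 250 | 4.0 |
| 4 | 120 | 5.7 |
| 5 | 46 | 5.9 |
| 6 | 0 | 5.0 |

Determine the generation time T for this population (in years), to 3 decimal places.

lx = nx/n0 = nx/2000: 1, 0.54, 0.272, 0.125, 0.06, 0.023, 0
lx·mx: 0, 1.026, 0.4896, 0.5, 0.342, 0.1357, 0 → R0 = 2.4933
x·lx·mx: 0, 1.026, 0.9792, 1.5, 1.368, 0.6785, 0 → Σ = 5.5517
T = 5.5517 / 2.4933 = 2.226647… → 2.227

2.227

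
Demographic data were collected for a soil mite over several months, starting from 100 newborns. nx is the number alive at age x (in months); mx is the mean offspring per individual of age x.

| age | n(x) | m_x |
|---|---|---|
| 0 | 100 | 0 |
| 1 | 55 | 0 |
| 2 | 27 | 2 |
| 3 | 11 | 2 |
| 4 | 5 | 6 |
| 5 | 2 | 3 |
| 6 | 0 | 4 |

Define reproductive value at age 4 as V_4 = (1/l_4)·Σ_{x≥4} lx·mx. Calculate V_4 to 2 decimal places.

7.20

lx = nx/n0 = nx/100: 1, 0.55, 0.27, 0.11, 0.05, 0.02, 0
lx·mx for x ≥ 4: 0.3, 0.06, 0 → sum = 0.36
V_4 = 0.36 / l_4 = 0.36 / 0.05 = 7.2 → 7.20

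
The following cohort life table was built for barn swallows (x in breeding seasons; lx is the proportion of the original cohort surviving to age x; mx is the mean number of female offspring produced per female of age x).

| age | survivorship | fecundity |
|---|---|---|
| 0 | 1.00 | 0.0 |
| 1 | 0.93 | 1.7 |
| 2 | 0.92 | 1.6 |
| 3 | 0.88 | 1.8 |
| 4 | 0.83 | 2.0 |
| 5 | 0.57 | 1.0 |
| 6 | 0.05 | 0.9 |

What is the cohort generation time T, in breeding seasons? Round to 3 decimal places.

lx·mx: 0, 1.581, 1.472, 1.584, 1.66, 0.57, 0.045 → R0 = 6.912
x·lx·mx: 0, 1.581, 2.944, 4.752, 6.64, 2.85, 0.27 → Σ = 19.037
T = 19.037 / 6.912 = 2.754196… → 2.754

2.754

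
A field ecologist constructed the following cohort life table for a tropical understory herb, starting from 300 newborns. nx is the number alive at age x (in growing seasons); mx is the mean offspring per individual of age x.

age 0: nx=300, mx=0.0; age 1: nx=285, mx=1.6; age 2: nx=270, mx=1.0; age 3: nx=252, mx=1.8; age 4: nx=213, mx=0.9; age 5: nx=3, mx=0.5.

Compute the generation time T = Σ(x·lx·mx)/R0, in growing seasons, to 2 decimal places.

2.28

lx = nx/n0 = nx/300: 1, 0.95, 0.9, 0.84, 0.71, 0.01
lx·mx: 0, 1.52, 0.9, 1.512, 0.639, 0.005 → R0 = 4.576
x·lx·mx: 0, 1.52, 1.8, 4.536, 2.556, 0.025 → Σ = 10.437
T = 10.437 / 4.576 = 2.280813… → 2.28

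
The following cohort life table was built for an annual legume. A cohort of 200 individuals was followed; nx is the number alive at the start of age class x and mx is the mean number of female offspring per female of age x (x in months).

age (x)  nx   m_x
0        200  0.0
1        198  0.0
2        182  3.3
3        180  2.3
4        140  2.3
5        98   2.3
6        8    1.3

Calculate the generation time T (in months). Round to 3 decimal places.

3.129

lx = nx/n0 = nx/200: 1, 0.99, 0.91, 0.9, 0.7, 0.49, 0.04
lx·mx: 0, 0, 3.003, 2.07, 1.61, 1.127, 0.052 → R0 = 7.862
x·lx·mx: 0, 0, 6.006, 6.21, 6.44, 5.635, 0.312 → Σ = 24.603
T = 24.603 / 7.862 = 3.129356… → 3.129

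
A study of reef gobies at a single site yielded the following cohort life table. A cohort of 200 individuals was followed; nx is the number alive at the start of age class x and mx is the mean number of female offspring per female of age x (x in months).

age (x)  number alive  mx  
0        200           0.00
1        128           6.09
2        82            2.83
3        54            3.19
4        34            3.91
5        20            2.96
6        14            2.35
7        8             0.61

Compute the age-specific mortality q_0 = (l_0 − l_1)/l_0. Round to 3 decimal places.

0.360

lx = nx/n0 = nx/200: 1, 0.64, 0.41, 0.27, 0.17, 0.1, 0.07, 0.04
q_0 = (l_0 − l_1) / l_0 = (1 − 0.64) / 1
     = 0.36 / 1 = 0.36 → 0.360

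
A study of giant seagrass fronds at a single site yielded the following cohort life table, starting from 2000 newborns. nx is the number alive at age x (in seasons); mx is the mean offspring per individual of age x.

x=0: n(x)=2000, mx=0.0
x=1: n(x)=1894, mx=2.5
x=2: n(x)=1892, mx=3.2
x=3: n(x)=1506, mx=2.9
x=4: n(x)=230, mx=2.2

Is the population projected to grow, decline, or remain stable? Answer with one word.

growing

lx = nx/n0 = nx/2000: 1, 0.947, 0.946, 0.753, 0.115
R0 = Σ lx·mx = 0 + 2.3675 + 3.0272 + 2.1837 + 0.253 = 7.8314
R0 > 1, so the population is growing.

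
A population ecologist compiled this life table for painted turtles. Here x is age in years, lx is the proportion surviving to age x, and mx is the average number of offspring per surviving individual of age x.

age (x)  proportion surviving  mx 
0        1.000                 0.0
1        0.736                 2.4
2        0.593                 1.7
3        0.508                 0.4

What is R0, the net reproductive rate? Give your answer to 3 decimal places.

lx·mx by age: 0, 1.7664, 1.0081, 0.2032
R0 = Σ lx·mx = 2.9777 → 2.978

2.978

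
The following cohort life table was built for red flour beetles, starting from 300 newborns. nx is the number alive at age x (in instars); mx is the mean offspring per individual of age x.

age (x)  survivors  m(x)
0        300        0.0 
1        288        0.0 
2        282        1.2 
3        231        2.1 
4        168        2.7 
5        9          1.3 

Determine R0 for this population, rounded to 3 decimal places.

4.296

lx = nx/n0 = nx/300: 1, 0.96, 0.94, 0.77, 0.56, 0.03
lx·mx by age: 0, 0, 1.128, 1.617, 1.512, 0.039
R0 = Σ lx·mx = 4.296 → 4.296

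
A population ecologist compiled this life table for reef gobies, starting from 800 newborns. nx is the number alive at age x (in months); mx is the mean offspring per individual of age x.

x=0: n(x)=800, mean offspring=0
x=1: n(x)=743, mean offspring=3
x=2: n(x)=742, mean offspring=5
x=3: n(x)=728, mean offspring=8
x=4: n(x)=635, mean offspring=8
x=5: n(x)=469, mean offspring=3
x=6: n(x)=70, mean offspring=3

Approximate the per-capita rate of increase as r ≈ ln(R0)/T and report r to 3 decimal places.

1.040

lx = nx/n0 = nx/800: 1, 0.92875, 0.9275, 0.91, 0.79375, 0.58625, 0.0875
R0 = Σ lx·mx = 0 + 2.78625 + 4.6375 + 7.28 + 6.35 + 1.75875 + 0.2625 = 23.075
Σ x·lx·mx = 69.67; T = 69.67/23.075 = 3.01928…
r ≈ ln(R0)/T = ln(23.075)/3.01928… = 1.03957… → 1.040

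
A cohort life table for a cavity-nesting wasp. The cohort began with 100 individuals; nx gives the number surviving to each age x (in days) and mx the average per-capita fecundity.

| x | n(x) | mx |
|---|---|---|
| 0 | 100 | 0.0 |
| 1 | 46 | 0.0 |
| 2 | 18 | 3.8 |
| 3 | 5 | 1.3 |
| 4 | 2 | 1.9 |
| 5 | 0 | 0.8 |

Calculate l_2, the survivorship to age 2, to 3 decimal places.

l_2 = n_2/n_0 = 18/100 = 0.18 → 0.180

0.180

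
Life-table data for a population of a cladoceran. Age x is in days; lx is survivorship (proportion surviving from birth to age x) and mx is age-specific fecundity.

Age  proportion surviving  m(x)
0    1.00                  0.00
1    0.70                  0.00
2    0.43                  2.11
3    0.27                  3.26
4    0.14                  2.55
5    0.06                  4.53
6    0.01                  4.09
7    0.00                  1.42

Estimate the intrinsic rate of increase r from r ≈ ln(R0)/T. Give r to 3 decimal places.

R0 = Σ lx·mx = 0 + 0 + 0.9073 + 0.8802 + 0.357 + 0.2718 + 0.0409 + 0 = 2.4572
Σ x·lx·mx = 7.4876; T = 7.4876/2.4572 = 3.04721…
r ≈ ln(R0)/T = ln(2.4572)/3.04721… = 0.29503… → 0.295

0.295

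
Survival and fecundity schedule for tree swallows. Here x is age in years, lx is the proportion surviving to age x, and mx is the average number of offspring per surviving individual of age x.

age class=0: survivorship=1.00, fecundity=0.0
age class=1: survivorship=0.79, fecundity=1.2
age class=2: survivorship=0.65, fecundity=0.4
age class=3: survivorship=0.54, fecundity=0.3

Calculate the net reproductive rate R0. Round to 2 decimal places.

lx·mx by age: 0, 0.948, 0.26, 0.162
R0 = Σ lx·mx = 1.37 → 1.37

1.37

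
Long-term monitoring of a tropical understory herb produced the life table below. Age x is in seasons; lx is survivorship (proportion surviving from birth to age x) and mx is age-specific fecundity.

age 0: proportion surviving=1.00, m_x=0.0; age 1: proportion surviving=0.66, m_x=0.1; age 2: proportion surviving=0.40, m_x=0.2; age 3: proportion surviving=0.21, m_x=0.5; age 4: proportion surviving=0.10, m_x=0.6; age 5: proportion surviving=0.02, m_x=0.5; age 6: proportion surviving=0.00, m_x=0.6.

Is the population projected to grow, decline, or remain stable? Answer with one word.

declining

R0 = Σ lx·mx = 0 + 0.066 + 0.08 + 0.105 + 0.06 + 0.01 + 0 = 0.321
R0 < 1, so the population is declining.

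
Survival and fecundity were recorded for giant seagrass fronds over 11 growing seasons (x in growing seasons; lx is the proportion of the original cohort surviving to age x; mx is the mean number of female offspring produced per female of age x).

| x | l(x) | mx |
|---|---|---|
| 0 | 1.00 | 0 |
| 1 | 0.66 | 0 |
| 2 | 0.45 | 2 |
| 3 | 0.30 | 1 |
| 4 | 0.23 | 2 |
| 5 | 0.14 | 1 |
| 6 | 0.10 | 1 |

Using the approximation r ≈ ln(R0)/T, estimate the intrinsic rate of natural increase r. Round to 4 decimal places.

R0 = Σ lx·mx = 0 + 0 + 0.9 + 0.3 + 0.46 + 0.14 + 0.1 = 1.9
Σ x·lx·mx = 5.84; T = 5.84/1.9 = 3.07368…
r ≈ ln(R0)/T = ln(1.9)/3.07368… = 0.208822… → 0.2088

0.2088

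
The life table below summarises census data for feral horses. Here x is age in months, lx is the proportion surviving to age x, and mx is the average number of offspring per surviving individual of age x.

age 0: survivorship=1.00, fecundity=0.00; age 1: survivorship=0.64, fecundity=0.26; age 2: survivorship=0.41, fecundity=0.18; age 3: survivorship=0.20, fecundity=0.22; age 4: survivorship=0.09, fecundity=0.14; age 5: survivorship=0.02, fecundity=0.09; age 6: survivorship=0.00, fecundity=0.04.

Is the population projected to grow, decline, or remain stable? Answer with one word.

R0 = Σ lx·mx = 0 + 0.1664 + 0.0738 + 0.044 + 0.0126 + 0.0018 + 0 = 0.2986
R0 < 1, so the population is declining.

declining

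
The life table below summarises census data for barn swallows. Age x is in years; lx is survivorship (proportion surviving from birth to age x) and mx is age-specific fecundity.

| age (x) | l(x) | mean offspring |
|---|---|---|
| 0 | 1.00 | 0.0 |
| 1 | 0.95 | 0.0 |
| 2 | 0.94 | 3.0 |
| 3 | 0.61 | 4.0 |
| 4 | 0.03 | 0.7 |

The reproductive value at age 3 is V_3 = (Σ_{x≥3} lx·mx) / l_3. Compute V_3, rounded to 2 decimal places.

lx·mx for x ≥ 3: 2.44, 0.021 → sum = 2.461
V_3 = 2.461 / l_3 = 2.461 / 0.61 = 4.034426… → 4.03

4.03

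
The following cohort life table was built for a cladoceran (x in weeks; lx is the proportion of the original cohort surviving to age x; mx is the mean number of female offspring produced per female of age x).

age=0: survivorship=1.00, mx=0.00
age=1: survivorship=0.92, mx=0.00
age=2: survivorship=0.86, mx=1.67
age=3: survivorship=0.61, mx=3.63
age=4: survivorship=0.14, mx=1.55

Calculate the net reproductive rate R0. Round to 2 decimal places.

lx·mx by age: 0, 0, 1.4362, 2.2143, 0.217
R0 = Σ lx·mx = 3.8675 → 3.87

3.87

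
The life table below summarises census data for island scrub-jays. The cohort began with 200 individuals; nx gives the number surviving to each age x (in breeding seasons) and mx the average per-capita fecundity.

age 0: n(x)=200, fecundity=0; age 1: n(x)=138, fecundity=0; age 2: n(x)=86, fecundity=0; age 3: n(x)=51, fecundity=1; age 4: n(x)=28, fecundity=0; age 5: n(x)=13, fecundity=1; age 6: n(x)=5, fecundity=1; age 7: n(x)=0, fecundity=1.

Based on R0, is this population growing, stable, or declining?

lx = nx/n0 = nx/200: 1, 0.69, 0.43, 0.255, 0.14, 0.065, 0.025, 0
R0 = Σ lx·mx = 0 + 0 + 0 + 0.255 + 0 + 0.065 + 0.025 + 0 = 0.345
R0 < 1, so the population is declining.

declining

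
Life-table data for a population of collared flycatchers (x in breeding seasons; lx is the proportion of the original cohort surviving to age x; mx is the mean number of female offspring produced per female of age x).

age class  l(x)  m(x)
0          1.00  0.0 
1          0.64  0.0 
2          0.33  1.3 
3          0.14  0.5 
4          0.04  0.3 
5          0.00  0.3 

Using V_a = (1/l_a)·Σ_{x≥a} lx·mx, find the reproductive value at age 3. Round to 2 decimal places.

0.59

lx·mx for x ≥ 3: 0.07, 0.012, 0 → sum = 0.082
V_3 = 0.082 / l_3 = 0.082 / 0.14 = 0.585714… → 0.59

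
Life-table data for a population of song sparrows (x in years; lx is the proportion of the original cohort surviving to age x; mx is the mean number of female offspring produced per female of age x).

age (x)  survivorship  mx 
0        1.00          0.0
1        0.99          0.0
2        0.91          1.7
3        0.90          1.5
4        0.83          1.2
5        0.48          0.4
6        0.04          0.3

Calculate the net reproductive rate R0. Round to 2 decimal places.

lx·mx by age: 0, 0, 1.547, 1.35, 0.996, 0.192, 0.012
R0 = Σ lx·mx = 4.097 → 4.10

4.10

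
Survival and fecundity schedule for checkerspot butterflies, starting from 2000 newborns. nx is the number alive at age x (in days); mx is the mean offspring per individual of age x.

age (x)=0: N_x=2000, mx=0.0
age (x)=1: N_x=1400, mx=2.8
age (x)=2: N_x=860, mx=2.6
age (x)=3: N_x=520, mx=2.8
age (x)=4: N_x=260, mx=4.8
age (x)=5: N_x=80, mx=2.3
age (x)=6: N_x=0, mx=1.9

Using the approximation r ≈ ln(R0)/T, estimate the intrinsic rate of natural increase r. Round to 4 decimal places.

0.7309

lx = nx/n0 = nx/2000: 1, 0.7, 0.43, 0.26, 0.13, 0.04, 0
R0 = Σ lx·mx = 0 + 1.96 + 1.118 + 0.728 + 0.624 + 0.092 + 0 = 4.522
Σ x·lx·mx = 9.336; T = 9.336/4.522 = 2.06457…
r ≈ ln(R0)/T = ln(4.522)/2.06457… = 0.73088… → 0.7309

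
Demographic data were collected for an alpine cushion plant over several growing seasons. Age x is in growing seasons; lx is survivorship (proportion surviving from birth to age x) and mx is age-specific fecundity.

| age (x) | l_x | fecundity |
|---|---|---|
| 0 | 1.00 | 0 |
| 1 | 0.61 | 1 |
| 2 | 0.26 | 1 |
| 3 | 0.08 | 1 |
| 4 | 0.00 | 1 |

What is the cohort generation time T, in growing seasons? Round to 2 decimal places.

1.44

lx·mx: 0, 0.61, 0.26, 0.08, 0 → R0 = 0.95
x·lx·mx: 0, 0.61, 0.52, 0.24, 0 → Σ = 1.37
T = 1.37 / 0.95 = 1.442105… → 1.44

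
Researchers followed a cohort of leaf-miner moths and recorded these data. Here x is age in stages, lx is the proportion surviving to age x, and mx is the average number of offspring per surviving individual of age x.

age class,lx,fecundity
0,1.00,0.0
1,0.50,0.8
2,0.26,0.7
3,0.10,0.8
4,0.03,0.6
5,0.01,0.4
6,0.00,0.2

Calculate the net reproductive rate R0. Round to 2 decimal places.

0.68

lx·mx by age: 0, 0.4, 0.182, 0.08, 0.018, 0.004, 0
R0 = Σ lx·mx = 0.684 → 0.68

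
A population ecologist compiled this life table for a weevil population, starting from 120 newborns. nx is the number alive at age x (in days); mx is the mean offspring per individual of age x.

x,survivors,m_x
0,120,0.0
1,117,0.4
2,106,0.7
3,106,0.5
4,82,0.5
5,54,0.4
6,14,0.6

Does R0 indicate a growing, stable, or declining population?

growing

lx = nx/n0 = nx/120: 1, 0.975, 0.88333…, 0.88333…, 0.68333…, 0.45, 0.11667…
R0 = Σ lx·mx = 0 + 0.39 + 0.618333… + 0.441667… + 0.341667… + 0.18 + 0.07… = 2.041667…
R0 > 1, so the population is growing.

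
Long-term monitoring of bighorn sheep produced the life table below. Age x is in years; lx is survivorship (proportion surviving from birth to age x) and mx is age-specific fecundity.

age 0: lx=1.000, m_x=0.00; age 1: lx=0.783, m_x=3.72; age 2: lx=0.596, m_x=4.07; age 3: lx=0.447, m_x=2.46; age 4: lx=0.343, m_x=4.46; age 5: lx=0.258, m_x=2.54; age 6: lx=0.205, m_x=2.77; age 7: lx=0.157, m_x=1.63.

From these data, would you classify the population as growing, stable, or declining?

growing

R0 = Σ lx·mx = 0 + 2.91276 + 2.42572 + 1.09962 + 1.52978 + 0.65532 + 0.56785 + 0.25591 = 9.44696
R0 > 1, so the population is growing.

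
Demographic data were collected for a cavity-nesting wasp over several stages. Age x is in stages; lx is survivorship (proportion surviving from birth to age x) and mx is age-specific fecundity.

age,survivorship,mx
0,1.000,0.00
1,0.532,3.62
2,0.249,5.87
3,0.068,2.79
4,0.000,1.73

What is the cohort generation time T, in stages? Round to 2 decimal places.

lx·mx: 0, 1.92584, 1.46163, 0.18972, 0 → R0 = 3.57719
x·lx·mx: 0, 1.92584, 2.92326, 0.56916, 0 → Σ = 5.41826
T = 5.41826 / 3.57719 = 1.514669… → 1.51

1.51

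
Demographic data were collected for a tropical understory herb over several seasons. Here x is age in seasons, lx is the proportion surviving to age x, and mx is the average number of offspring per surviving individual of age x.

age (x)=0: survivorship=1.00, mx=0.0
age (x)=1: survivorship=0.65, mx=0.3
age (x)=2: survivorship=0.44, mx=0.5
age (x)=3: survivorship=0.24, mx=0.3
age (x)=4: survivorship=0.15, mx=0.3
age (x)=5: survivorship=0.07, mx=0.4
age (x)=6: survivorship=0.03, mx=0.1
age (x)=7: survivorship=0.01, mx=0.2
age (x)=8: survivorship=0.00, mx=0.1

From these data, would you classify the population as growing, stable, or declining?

R0 = Σ lx·mx = 0 + 0.195 + 0.22 + 0.072 + 0.045 + 0.028 + 0.003 + 0.002 + 0 = 0.565
R0 < 1, so the population is declining.

declining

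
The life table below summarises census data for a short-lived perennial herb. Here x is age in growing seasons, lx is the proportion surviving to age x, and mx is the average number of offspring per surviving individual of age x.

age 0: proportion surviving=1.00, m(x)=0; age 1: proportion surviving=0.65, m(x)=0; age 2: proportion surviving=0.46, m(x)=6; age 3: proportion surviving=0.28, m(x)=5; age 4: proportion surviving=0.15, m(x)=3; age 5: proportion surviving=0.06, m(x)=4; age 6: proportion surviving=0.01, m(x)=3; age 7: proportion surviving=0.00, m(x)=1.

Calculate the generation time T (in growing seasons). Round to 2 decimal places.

lx·mx: 0, 0, 2.76, 1.4, 0.45, 0.24, 0.03, 0 → R0 = 4.88
x·lx·mx: 0, 0, 5.52, 4.2, 1.8, 1.2, 0.18, 0 → Σ = 12.9
T = 12.9 / 4.88 = 2.643443… → 2.64

2.64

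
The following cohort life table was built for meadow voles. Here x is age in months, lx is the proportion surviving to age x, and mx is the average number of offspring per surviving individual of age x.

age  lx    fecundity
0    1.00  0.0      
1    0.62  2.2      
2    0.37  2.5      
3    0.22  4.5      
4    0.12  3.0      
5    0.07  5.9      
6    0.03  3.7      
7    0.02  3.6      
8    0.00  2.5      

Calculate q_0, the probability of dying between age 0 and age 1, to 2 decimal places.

q_0 = (l_0 − l_1) / l_0 = (1 − 0.62) / 1
     = 0.38 / 1 = 0.38 → 0.38

0.38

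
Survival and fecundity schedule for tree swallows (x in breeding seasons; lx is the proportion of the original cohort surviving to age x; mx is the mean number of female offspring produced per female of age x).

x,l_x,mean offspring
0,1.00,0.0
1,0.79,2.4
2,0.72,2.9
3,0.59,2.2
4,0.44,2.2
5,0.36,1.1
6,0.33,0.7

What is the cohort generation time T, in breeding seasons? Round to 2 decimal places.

lx·mx: 0, 1.896, 2.088, 1.298, 0.968, 0.396, 0.231 → R0 = 6.877
x·lx·mx: 0, 1.896, 4.176, 3.894, 3.872, 1.98, 1.386 → Σ = 17.204
T = 17.204 / 6.877 = 2.501672… → 2.50

2.50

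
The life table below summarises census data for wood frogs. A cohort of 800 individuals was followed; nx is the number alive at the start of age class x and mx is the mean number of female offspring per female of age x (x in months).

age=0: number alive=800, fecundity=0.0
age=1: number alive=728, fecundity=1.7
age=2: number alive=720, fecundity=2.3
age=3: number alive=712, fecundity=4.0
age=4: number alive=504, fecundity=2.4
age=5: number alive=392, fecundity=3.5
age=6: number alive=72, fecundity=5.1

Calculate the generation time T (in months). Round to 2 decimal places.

3.11

lx = nx/n0 = nx/800: 1, 0.91, 0.9, 0.89, 0.63, 0.49, 0.09
lx·mx: 0, 1.547, 2.07, 3.56, 1.512, 1.715, 0.459 → R0 = 10.863
x·lx·mx: 0, 1.547, 4.14, 10.68, 6.048, 8.575, 2.754 → Σ = 33.744
T = 33.744 / 10.863 = 3.106324… → 3.11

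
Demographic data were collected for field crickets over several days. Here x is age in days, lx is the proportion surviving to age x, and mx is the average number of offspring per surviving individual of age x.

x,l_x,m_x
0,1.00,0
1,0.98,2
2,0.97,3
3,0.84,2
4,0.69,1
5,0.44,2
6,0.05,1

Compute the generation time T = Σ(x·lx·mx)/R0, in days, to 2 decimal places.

2.48

lx·mx: 0, 1.96, 2.91, 1.68, 0.69, 0.88, 0.05 → R0 = 8.17
x·lx·mx: 0, 1.96, 5.82, 5.04, 2.76, 4.4, 0.3 → Σ = 20.28
T = 20.28 / 8.17 = 2.482252… → 2.48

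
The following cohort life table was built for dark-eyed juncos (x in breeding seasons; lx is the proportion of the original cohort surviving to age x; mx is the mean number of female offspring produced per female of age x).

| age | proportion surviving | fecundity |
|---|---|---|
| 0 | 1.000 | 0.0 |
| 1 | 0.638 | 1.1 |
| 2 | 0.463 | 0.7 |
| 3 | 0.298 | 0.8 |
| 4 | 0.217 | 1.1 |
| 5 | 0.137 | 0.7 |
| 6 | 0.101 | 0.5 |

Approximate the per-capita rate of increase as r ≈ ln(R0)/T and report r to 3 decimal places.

0.217

R0 = Σ lx·mx = 0 + 0.7018 + 0.3241 + 0.2384 + 0.2387 + 0.0959 + 0.0505 = 1.6494
Σ x·lx·mx = 3.8025; T = 3.8025/1.6494 = 2.30538…
r ≈ ln(R0)/T = ln(1.6494)/2.30538… = 0.21706… → 0.217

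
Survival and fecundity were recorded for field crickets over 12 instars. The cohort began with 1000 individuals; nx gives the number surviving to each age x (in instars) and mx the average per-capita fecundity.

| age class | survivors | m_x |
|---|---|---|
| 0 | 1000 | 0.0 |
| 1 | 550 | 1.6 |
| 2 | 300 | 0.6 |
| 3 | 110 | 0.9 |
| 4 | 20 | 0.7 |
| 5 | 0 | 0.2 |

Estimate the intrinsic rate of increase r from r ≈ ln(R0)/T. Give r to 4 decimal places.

0.1175

lx = nx/n0 = nx/1000: 1, 0.55, 0.3, 0.11, 0.02, 0
R0 = Σ lx·mx = 0 + 0.88 + 0.18 + 0.099 + 0.014 + 0 = 1.173
Σ x·lx·mx = 1.593; T = 1.593/1.173 = 1.35806…
r ≈ ln(R0)/T = ln(1.173)/1.35806… = 0.117495… → 0.1175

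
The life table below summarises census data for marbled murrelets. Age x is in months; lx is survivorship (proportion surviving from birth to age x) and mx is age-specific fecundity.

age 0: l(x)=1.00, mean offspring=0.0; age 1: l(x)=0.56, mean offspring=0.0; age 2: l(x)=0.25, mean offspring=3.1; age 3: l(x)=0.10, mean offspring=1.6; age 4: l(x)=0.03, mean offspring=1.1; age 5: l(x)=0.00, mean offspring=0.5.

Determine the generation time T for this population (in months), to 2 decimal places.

lx·mx: 0, 0, 0.775, 0.16, 0.033, 0 → R0 = 0.968
x·lx·mx: 0, 0, 1.55, 0.48, 0.132, 0 → Σ = 2.162
T = 2.162 / 0.968 = 2.233471… → 2.23

2.23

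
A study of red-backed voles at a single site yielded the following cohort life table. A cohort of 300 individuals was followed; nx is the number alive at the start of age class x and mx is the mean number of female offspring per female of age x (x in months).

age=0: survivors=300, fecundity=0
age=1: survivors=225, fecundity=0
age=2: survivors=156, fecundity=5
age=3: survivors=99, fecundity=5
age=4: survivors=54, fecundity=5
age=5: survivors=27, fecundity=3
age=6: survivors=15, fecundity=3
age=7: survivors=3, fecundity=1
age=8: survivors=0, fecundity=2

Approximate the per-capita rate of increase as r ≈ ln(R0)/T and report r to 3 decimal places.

0.597

lx = nx/n0 = nx/300: 1, 0.75, 0.52, 0.33, 0.18, 0.09, 0.05, 0.01, 0
R0 = Σ lx·mx = 0 + 0 + 2.6 + 1.65 + 0.9 + 0.27 + 0.15 + 0.01 + 0 = 5.58
Σ x·lx·mx = 16.07; T = 16.07/5.58 = 2.87993…
r ≈ ln(R0)/T = ln(5.58)/2.87993… = 0.59696… → 0.597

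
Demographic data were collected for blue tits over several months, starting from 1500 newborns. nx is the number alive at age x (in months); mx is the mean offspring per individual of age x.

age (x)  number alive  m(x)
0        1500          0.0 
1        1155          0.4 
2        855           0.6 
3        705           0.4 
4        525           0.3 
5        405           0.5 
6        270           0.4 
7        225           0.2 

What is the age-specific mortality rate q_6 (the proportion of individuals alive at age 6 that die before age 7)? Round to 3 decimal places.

lx = nx/n0 = nx/1500: 1, 0.77, 0.57, 0.47, 0.35, 0.27, 0.18, 0.15
q_6 = (l_6 − l_7) / l_6 = (0.18 − 0.15) / 0.18
     = 0.03 / 0.18 = 0.166667… → 0.167

0.167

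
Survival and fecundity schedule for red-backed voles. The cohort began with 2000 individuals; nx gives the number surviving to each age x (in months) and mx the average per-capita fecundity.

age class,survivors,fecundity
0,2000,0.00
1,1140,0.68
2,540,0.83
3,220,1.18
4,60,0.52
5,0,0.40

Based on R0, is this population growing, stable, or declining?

declining

lx = nx/n0 = nx/2000: 1, 0.57, 0.27, 0.11, 0.03, 0
R0 = Σ lx·mx = 0 + 0.3876 + 0.2241 + 0.1298 + 0.0156 + 0 = 0.7571
R0 < 1, so the population is declining.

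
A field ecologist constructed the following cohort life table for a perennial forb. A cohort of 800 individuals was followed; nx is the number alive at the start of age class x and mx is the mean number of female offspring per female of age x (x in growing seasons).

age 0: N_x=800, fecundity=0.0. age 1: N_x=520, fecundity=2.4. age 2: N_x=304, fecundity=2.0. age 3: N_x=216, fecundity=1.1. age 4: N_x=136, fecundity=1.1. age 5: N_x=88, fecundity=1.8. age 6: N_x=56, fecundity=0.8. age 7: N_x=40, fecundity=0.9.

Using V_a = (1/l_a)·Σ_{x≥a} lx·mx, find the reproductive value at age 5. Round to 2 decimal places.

lx = nx/n0 = nx/800: 1, 0.65, 0.38, 0.27, 0.17, 0.11, 0.07, 0.05
lx·mx for x ≥ 5: 0.198, 0.056, 0.045 → sum = 0.299
V_5 = 0.299 / l_5 = 0.299 / 0.11 = 2.718182… → 2.72

2.72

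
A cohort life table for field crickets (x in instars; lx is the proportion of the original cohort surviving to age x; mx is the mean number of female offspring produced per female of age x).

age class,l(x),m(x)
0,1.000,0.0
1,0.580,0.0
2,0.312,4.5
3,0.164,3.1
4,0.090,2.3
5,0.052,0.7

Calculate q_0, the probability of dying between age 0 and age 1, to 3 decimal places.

0.420

q_0 = (l_0 − l_1) / l_0 = (1 − 0.58) / 1
     = 0.42 / 1 = 0.42 → 0.420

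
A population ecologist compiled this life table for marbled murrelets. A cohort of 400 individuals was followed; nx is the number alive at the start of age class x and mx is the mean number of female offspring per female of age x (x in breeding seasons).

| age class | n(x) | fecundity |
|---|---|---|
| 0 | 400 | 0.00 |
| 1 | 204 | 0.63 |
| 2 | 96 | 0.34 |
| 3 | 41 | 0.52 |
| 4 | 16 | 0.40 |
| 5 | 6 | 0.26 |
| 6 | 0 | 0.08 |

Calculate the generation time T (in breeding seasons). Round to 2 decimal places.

1.53

lx = nx/n0 = nx/400: 1, 0.51, 0.24, 0.1025, 0.04, 0.015, 0
lx·mx: 0, 0.3213, 0.0816, 0.0533, 0.016, 0.0039, 0 → R0 = 0.4761
x·lx·mx: 0, 0.3213, 0.1632, 0.1599, 0.064, 0.0195, 0 → Σ = 0.7279
T = 0.7279 / 0.4761 = 1.52888… → 1.53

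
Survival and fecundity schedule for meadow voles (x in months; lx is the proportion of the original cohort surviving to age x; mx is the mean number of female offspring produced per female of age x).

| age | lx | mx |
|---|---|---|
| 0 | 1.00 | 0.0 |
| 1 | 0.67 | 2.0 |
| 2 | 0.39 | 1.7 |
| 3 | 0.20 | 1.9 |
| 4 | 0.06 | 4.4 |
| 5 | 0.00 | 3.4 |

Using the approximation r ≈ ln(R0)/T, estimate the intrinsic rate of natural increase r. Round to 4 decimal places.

R0 = Σ lx·mx = 0 + 1.34 + 0.663 + 0.38 + 0.264 + 0 = 2.647
Σ x·lx·mx = 4.862; T = 4.862/2.647 = 1.8368…
r ≈ ln(R0)/T = ln(2.647)/1.8368… = 0.529959… → 0.5300

0.5300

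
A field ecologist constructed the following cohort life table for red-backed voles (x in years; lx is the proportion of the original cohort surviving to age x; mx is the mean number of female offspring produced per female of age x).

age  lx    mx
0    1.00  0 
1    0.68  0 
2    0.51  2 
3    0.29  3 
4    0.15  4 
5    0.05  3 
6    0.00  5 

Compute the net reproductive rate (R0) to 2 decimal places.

lx·mx by age: 0, 0, 1.02, 0.87, 0.6, 0.15, 0
R0 = Σ lx·mx = 2.64 → 2.64

2.64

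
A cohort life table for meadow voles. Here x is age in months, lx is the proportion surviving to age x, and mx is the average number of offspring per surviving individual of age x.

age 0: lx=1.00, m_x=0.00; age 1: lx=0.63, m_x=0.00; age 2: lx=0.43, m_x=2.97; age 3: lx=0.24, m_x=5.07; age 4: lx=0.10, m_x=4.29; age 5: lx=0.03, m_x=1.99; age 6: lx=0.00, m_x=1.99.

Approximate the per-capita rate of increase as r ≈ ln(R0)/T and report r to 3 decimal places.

0.397

R0 = Σ lx·mx = 0 + 0 + 1.2771 + 1.2168 + 0.429 + 0.0597 + 0 = 2.9826
Σ x·lx·mx = 8.2191; T = 8.2191/2.9826 = 2.75568…
r ≈ ln(R0)/T = ln(2.9826)/2.75568… = 0.39656… → 0.397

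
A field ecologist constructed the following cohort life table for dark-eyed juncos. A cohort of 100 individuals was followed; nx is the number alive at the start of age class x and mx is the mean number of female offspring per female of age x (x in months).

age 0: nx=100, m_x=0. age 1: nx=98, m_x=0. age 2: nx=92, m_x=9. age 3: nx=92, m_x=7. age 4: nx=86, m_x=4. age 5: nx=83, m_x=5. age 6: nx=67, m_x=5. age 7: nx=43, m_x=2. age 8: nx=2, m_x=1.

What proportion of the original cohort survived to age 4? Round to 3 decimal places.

0.860

l_4 = n_4/n_0 = 86/100 = 0.86 → 0.860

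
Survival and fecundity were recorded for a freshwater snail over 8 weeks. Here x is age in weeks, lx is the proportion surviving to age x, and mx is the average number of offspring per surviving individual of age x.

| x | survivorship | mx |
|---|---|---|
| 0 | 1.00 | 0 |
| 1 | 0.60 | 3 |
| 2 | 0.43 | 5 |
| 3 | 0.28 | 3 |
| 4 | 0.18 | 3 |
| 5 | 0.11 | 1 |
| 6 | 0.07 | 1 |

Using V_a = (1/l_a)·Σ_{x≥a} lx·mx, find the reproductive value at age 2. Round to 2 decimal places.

8.63

lx·mx for x ≥ 2: 2.15, 0.84, 0.54, 0.11, 0.07 → sum = 3.71
V_2 = 3.71 / l_2 = 3.71 / 0.43 = 8.627907… → 8.63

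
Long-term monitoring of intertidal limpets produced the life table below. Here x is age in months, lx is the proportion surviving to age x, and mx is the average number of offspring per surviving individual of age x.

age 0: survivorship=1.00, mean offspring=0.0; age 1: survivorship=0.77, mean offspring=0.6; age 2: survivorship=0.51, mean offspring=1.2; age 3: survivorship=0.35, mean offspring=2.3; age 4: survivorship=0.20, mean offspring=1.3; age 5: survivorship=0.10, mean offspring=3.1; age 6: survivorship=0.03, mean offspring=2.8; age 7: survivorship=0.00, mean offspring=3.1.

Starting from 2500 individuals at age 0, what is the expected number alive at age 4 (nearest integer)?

500

Expected survivors = N0 · l_4 = 2500 × 0.20 = 500 → 500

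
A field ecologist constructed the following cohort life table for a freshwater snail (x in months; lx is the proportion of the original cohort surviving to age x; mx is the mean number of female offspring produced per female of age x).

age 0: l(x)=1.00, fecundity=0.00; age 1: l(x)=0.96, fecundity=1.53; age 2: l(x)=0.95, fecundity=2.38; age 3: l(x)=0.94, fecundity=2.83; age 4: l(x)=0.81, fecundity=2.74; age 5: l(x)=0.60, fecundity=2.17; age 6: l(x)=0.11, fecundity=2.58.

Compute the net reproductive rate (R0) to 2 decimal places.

lx·mx by age: 0, 1.4688, 2.261, 2.6602, 2.2194, 1.302, 0.2838
R0 = Σ lx·mx = 10.1952 → 10.20

10.20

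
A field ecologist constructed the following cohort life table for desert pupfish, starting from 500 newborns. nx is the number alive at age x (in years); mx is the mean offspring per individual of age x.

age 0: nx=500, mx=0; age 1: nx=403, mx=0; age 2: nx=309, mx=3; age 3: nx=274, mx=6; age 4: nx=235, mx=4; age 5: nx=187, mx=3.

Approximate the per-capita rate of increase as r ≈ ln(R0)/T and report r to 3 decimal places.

0.640

lx = nx/n0 = nx/500: 1, 0.806, 0.618, 0.548, 0.47, 0.374
R0 = Σ lx·mx = 0 + 0 + 1.854 + 3.288 + 1.88 + 1.122 = 8.144
Σ x·lx·mx = 26.702; T = 26.702/8.144 = 3.27873…
r ≈ ln(R0)/T = ln(8.144)/3.27873… = 0.63966… → 0.640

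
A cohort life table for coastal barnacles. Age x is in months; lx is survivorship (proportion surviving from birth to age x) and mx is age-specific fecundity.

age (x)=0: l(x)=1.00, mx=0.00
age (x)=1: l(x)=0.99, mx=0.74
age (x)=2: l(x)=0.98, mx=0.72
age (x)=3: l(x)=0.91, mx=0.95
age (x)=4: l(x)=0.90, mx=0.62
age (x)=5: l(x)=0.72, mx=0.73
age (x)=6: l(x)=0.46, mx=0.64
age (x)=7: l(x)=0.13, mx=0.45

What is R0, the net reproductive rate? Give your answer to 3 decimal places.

lx·mx by age: 0, 0.7326, 0.7056, 0.8645, 0.558, 0.5256, 0.2944, 0.0585
R0 = Σ lx·mx = 3.7392 → 3.739

3.739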